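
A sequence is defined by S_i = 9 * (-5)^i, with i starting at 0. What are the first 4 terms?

This is a geometric sequence.
i=0: S_0 = 9 * (-5)^0 = 9
i=1: S_1 = 9 * (-5)^1 = -45
i=2: S_2 = 9 * (-5)^2 = 225
i=3: S_3 = 9 * (-5)^3 = -1125
The first 4 terms are: [9, -45, 225, -1125]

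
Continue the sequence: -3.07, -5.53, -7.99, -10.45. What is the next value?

Differences: -5.53 - -3.07 = -2.46
This is an arithmetic sequence with common difference d = -2.46.
Next term = -10.45 + -2.46 = -12.91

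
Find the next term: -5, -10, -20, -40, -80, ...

Ratios: -10 / -5 = 2.0
This is a geometric sequence with common ratio r = 2.
Next term = -80 * 2 = -160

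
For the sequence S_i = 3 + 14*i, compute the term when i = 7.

S_7 = 3 + 14*7 = 3 + 98 = 101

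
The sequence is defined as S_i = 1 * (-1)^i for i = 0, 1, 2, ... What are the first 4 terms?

This is a geometric sequence.
i=0: S_0 = 1 * (-1)^0 = 1
i=1: S_1 = 1 * (-1)^1 = -1
i=2: S_2 = 1 * (-1)^2 = 1
i=3: S_3 = 1 * (-1)^3 = -1
The first 4 terms are: [1, -1, 1, -1]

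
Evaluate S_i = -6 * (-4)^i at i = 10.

S_10 = -6 * (-4)^10 = -6 * 1048576 = -6291456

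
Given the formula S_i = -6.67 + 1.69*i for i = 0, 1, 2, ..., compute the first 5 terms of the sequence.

This is an arithmetic sequence.
i=0: S_0 = -6.67 + 1.69*0 = -6.67
i=1: S_1 = -6.67 + 1.69*1 = -4.98
i=2: S_2 = -6.67 + 1.69*2 = -3.29
i=3: S_3 = -6.67 + 1.69*3 = -1.6
i=4: S_4 = -6.67 + 1.69*4 = 0.09
The first 5 terms are: [-6.67, -4.98, -3.29, -1.6, 0.09]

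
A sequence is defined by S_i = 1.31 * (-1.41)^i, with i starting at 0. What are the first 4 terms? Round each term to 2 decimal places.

This is a geometric sequence.
i=0: S_0 = 1.31 * (-1.41)^0 = 1.31
i=1: S_1 = 1.31 * (-1.41)^1 ≈ -1.85
i=2: S_2 = 1.31 * (-1.41)^2 ≈ 2.6
i=3: S_3 = 1.31 * (-1.41)^3 ≈ -3.67
The first 4 terms are: [1.31, -1.85, 2.6, -3.67]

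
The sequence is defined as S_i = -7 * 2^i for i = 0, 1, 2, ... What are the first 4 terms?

This is a geometric sequence.
i=0: S_0 = -7 * 2^0 = -7
i=1: S_1 = -7 * 2^1 = -14
i=2: S_2 = -7 * 2^2 = -28
i=3: S_3 = -7 * 2^3 = -56
The first 4 terms are: [-7, -14, -28, -56]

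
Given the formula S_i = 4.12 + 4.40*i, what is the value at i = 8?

S_8 = 4.12 + 4.4*8 = 4.12 + 35.2 = 39.32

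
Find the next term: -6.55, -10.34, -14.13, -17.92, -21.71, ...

Differences: -10.34 - -6.55 = -3.79
This is an arithmetic sequence with common difference d = -3.79.
Next term = -21.71 + -3.79 = -25.5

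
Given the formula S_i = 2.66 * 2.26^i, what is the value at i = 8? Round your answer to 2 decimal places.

S_8 = 2.66 * 2.26^8 ≈ 2.66 * 680.5617 ≈ 1810.29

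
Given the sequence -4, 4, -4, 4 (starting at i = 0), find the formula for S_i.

Check ratios: 4 / -4 = -1.0
Common ratio r = -1.
First term a = -4.
Formula: S_i = -4 * (-1)^i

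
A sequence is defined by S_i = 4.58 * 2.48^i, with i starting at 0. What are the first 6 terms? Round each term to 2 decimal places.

This is a geometric sequence.
i=0: S_0 = 4.58 * 2.48^0 = 4.58
i=1: S_1 = 4.58 * 2.48^1 ≈ 11.36
i=2: S_2 = 4.58 * 2.48^2 ≈ 28.17
i=3: S_3 = 4.58 * 2.48^3 ≈ 69.86
i=4: S_4 = 4.58 * 2.48^4 ≈ 173.25
i=5: S_5 = 4.58 * 2.48^5 ≈ 429.66
The first 6 terms are: [4.58, 11.36, 28.17, 69.86, 173.25, 429.66]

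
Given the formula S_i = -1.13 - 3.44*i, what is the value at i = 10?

S_10 = -1.13 + -3.44*10 = -1.13 + -34.4 = -35.53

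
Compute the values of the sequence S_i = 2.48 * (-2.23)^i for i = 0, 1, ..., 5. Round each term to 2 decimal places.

This is a geometric sequence.
i=0: S_0 = 2.48 * (-2.23)^0 = 2.48
i=1: S_1 = 2.48 * (-2.23)^1 ≈ -5.53
i=2: S_2 = 2.48 * (-2.23)^2 ≈ 12.33
i=3: S_3 = 2.48 * (-2.23)^3 ≈ -27.5
i=4: S_4 = 2.48 * (-2.23)^4 ≈ 61.33
i=5: S_5 = 2.48 * (-2.23)^5 ≈ -136.77
The first 6 terms are: [2.48, -5.53, 12.33, -27.5, 61.33, -136.77]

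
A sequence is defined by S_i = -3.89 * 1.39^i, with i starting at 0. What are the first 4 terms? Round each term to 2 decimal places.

This is a geometric sequence.
i=0: S_0 = -3.89 * 1.39^0 = -3.89
i=1: S_1 = -3.89 * 1.39^1 ≈ -5.41
i=2: S_2 = -3.89 * 1.39^2 ≈ -7.52
i=3: S_3 = -3.89 * 1.39^3 ≈ -10.45
The first 4 terms are: [-3.89, -5.41, -7.52, -10.45]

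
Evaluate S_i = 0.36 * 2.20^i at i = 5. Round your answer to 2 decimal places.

S_5 = 0.36 * 2.2^5 ≈ 0.36 * 51.5363 ≈ 18.55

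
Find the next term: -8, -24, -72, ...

Ratios: -24 / -8 = 3.0
This is a geometric sequence with common ratio r = 3.
Next term = -72 * 3 = -216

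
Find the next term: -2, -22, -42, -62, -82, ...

Differences: -22 - -2 = -20
This is an arithmetic sequence with common difference d = -20.
Next term = -82 + -20 = -102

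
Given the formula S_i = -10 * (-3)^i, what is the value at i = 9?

S_9 = -10 * (-3)^9 = -10 * -19683 = 196830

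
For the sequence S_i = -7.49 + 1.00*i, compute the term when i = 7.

S_7 = -7.49 + 1.0*7 = -7.49 + 7.0 = -0.49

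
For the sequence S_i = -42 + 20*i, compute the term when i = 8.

S_8 = -42 + 20*8 = -42 + 160 = 118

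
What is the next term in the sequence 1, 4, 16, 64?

Ratios: 4 / 1 = 4.0
This is a geometric sequence with common ratio r = 4.
Next term = 64 * 4 = 256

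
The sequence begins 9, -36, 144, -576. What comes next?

Ratios: -36 / 9 = -4.0
This is a geometric sequence with common ratio r = -4.
Next term = -576 * -4 = 2304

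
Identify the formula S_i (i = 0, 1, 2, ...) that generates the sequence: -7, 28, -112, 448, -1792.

Check ratios: 28 / -7 = -4.0
Common ratio r = -4.
First term a = -7.
Formula: S_i = -7 * (-4)^i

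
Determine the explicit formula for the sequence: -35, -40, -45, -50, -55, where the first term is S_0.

Check differences: -40 - -35 = -5
-45 - -40 = -5
Common difference d = -5.
First term a = -35.
Formula: S_i = -35 - 5*i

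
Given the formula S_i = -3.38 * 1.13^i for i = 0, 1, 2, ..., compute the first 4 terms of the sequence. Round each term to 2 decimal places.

This is a geometric sequence.
i=0: S_0 = -3.38 * 1.13^0 = -3.38
i=1: S_1 = -3.38 * 1.13^1 ≈ -3.82
i=2: S_2 = -3.38 * 1.13^2 ≈ -4.32
i=3: S_3 = -3.38 * 1.13^3 ≈ -4.88
The first 4 terms are: [-3.38, -3.82, -4.32, -4.88]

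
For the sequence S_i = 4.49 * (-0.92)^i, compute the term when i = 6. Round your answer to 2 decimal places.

S_6 = 4.49 * (-0.92)^6 ≈ 4.49 * 0.6064 ≈ 2.72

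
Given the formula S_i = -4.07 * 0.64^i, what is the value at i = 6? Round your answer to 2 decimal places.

S_6 = -4.07 * 0.64^6 ≈ -4.07 * 0.0687 ≈ -0.28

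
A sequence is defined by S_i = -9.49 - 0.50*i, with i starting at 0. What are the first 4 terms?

This is an arithmetic sequence.
i=0: S_0 = -9.49 + -0.5*0 = -9.49
i=1: S_1 = -9.49 + -0.5*1 = -9.99
i=2: S_2 = -9.49 + -0.5*2 = -10.49
i=3: S_3 = -9.49 + -0.5*3 = -10.99
The first 4 terms are: [-9.49, -9.99, -10.49, -10.99]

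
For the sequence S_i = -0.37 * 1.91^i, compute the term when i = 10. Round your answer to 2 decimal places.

S_10 = -0.37 * 1.91^10 ≈ -0.37 * 646.1505 ≈ -239.08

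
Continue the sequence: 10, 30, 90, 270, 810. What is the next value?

Ratios: 30 / 10 = 3.0
This is a geometric sequence with common ratio r = 3.
Next term = 810 * 3 = 2430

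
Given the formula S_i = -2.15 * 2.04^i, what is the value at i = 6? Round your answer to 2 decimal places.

S_6 = -2.15 * 2.04^6 ≈ -2.15 * 72.0744 ≈ -154.96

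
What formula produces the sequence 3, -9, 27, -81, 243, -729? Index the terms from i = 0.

Check ratios: -9 / 3 = -3.0
Common ratio r = -3.
First term a = 3.
Formula: S_i = 3 * (-3)^i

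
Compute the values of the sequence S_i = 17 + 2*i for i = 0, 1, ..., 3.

This is an arithmetic sequence.
i=0: S_0 = 17 + 2*0 = 17
i=1: S_1 = 17 + 2*1 = 19
i=2: S_2 = 17 + 2*2 = 21
i=3: S_3 = 17 + 2*3 = 23
The first 4 terms are: [17, 19, 21, 23]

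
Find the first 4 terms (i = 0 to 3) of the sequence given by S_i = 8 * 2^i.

This is a geometric sequence.
i=0: S_0 = 8 * 2^0 = 8
i=1: S_1 = 8 * 2^1 = 16
i=2: S_2 = 8 * 2^2 = 32
i=3: S_3 = 8 * 2^3 = 64
The first 4 terms are: [8, 16, 32, 64]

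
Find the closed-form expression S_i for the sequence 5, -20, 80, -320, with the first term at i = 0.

Check ratios: -20 / 5 = -4.0
Common ratio r = -4.
First term a = 5.
Formula: S_i = 5 * (-4)^i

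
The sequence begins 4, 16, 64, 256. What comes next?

Ratios: 16 / 4 = 4.0
This is a geometric sequence with common ratio r = 4.
Next term = 256 * 4 = 1024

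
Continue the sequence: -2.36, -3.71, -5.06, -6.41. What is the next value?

Differences: -3.71 - -2.36 = -1.35
This is an arithmetic sequence with common difference d = -1.35.
Next term = -6.41 + -1.35 = -7.76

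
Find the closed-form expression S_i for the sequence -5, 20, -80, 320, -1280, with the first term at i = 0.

Check ratios: 20 / -5 = -4.0
Common ratio r = -4.
First term a = -5.
Formula: S_i = -5 * (-4)^i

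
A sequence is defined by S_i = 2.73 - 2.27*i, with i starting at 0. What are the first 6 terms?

This is an arithmetic sequence.
i=0: S_0 = 2.73 + -2.27*0 = 2.73
i=1: S_1 = 2.73 + -2.27*1 = 0.46
i=2: S_2 = 2.73 + -2.27*2 = -1.81
i=3: S_3 = 2.73 + -2.27*3 = -4.08
i=4: S_4 = 2.73 + -2.27*4 = -6.35
i=5: S_5 = 2.73 + -2.27*5 = -8.62
The first 6 terms are: [2.73, 0.46, -1.81, -4.08, -6.35, -8.62]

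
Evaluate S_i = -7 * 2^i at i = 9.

S_9 = -7 * 2^9 = -7 * 512 = -3584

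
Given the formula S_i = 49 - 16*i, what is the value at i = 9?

S_9 = 49 + -16*9 = 49 + -144 = -95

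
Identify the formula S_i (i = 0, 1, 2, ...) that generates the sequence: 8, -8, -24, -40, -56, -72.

Check differences: -8 - 8 = -16
-24 - -8 = -16
Common difference d = -16.
First term a = 8.
Formula: S_i = 8 - 16*i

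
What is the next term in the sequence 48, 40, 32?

Differences: 40 - 48 = -8
This is an arithmetic sequence with common difference d = -8.
Next term = 32 + -8 = 24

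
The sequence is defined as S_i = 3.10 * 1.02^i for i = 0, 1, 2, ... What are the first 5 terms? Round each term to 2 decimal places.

This is a geometric sequence.
i=0: S_0 = 3.1 * 1.02^0 = 3.1
i=1: S_1 = 3.1 * 1.02^1 ≈ 3.16
i=2: S_2 = 3.1 * 1.02^2 ≈ 3.23
i=3: S_3 = 3.1 * 1.02^3 ≈ 3.29
i=4: S_4 = 3.1 * 1.02^4 ≈ 3.36
The first 5 terms are: [3.1, 3.16, 3.23, 3.29, 3.36]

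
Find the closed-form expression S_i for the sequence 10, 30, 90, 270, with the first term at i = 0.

Check ratios: 30 / 10 = 3.0
Common ratio r = 3.
First term a = 10.
Formula: S_i = 10 * 3^i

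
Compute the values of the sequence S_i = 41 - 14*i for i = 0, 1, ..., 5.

This is an arithmetic sequence.
i=0: S_0 = 41 + -14*0 = 41
i=1: S_1 = 41 + -14*1 = 27
i=2: S_2 = 41 + -14*2 = 13
i=3: S_3 = 41 + -14*3 = -1
i=4: S_4 = 41 + -14*4 = -15
i=5: S_5 = 41 + -14*5 = -29
The first 6 terms are: [41, 27, 13, -1, -15, -29]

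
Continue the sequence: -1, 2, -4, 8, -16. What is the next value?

Ratios: 2 / -1 = -2.0
This is a geometric sequence with common ratio r = -2.
Next term = -16 * -2 = 32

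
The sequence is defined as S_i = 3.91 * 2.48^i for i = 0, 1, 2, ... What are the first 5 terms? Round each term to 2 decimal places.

This is a geometric sequence.
i=0: S_0 = 3.91 * 2.48^0 = 3.91
i=1: S_1 = 3.91 * 2.48^1 ≈ 9.7
i=2: S_2 = 3.91 * 2.48^2 ≈ 24.05
i=3: S_3 = 3.91 * 2.48^3 ≈ 59.64
i=4: S_4 = 3.91 * 2.48^4 ≈ 147.91
The first 5 terms are: [3.91, 9.7, 24.05, 59.64, 147.91]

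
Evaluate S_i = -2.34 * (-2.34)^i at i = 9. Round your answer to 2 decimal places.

S_9 = -2.34 * (-2.34)^9 ≈ -2.34 * -2103.501 ≈ 4922.19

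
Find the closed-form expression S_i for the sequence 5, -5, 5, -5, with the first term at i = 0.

Check ratios: -5 / 5 = -1.0
Common ratio r = -1.
First term a = 5.
Formula: S_i = 5 * (-1)^i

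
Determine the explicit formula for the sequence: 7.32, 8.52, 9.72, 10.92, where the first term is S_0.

Check differences: 8.52 - 7.32 = 1.2
9.72 - 8.52 = 1.2
Common difference d = 1.2.
First term a = 7.32.
Formula: S_i = 7.32 + 1.20*i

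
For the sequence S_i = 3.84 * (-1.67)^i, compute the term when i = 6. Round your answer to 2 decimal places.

S_6 = 3.84 * (-1.67)^6 ≈ 3.84 * 21.692 ≈ 83.3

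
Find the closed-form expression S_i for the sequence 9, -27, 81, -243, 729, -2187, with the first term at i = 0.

Check ratios: -27 / 9 = -3.0
Common ratio r = -3.
First term a = 9.
Formula: S_i = 9 * (-3)^i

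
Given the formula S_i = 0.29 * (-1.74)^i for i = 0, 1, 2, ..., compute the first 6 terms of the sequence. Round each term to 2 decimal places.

This is a geometric sequence.
i=0: S_0 = 0.29 * (-1.74)^0 = 0.29
i=1: S_1 = 0.29 * (-1.74)^1 ≈ -0.5
i=2: S_2 = 0.29 * (-1.74)^2 ≈ 0.88
i=3: S_3 = 0.29 * (-1.74)^3 ≈ -1.53
i=4: S_4 = 0.29 * (-1.74)^4 ≈ 2.66
i=5: S_5 = 0.29 * (-1.74)^5 ≈ -4.63
The first 6 terms are: [0.29, -0.5, 0.88, -1.53, 2.66, -4.63]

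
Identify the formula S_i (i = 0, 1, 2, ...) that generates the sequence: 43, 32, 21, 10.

Check differences: 32 - 43 = -11
21 - 32 = -11
Common difference d = -11.
First term a = 43.
Formula: S_i = 43 - 11*i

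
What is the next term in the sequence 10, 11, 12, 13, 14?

Differences: 11 - 10 = 1
This is an arithmetic sequence with common difference d = 1.
Next term = 14 + 1 = 15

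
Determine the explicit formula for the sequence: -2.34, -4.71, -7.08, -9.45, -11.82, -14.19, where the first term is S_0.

Check differences: -4.71 - -2.34 = -2.37
-7.08 - -4.71 = -2.37
Common difference d = -2.37.
First term a = -2.34.
Formula: S_i = -2.34 - 2.37*i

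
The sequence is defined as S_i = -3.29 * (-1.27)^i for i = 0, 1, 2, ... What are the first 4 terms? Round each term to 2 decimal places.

This is a geometric sequence.
i=0: S_0 = -3.29 * (-1.27)^0 = -3.29
i=1: S_1 = -3.29 * (-1.27)^1 ≈ 4.18
i=2: S_2 = -3.29 * (-1.27)^2 ≈ -5.31
i=3: S_3 = -3.29 * (-1.27)^3 ≈ 6.74
The first 4 terms are: [-3.29, 4.18, -5.31, 6.74]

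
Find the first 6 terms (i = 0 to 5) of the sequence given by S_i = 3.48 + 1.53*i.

This is an arithmetic sequence.
i=0: S_0 = 3.48 + 1.53*0 = 3.48
i=1: S_1 = 3.48 + 1.53*1 = 5.01
i=2: S_2 = 3.48 + 1.53*2 = 6.54
i=3: S_3 = 3.48 + 1.53*3 = 8.07
i=4: S_4 = 3.48 + 1.53*4 = 9.6
i=5: S_5 = 3.48 + 1.53*5 = 11.13
The first 6 terms are: [3.48, 5.01, 6.54, 8.07, 9.6, 11.13]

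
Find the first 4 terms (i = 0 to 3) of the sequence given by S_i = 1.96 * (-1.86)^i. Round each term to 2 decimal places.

This is a geometric sequence.
i=0: S_0 = 1.96 * (-1.86)^0 = 1.96
i=1: S_1 = 1.96 * (-1.86)^1 ≈ -3.65
i=2: S_2 = 1.96 * (-1.86)^2 ≈ 6.78
i=3: S_3 = 1.96 * (-1.86)^3 ≈ -12.61
The first 4 terms are: [1.96, -3.65, 6.78, -12.61]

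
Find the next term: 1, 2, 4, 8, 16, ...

Ratios: 2 / 1 = 2.0
This is a geometric sequence with common ratio r = 2.
Next term = 16 * 2 = 32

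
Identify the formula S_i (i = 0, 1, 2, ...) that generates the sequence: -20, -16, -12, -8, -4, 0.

Check differences: -16 - -20 = 4
-12 - -16 = 4
Common difference d = 4.
First term a = -20.
Formula: S_i = -20 + 4*i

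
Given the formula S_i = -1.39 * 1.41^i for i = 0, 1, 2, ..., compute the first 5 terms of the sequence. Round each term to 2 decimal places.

This is a geometric sequence.
i=0: S_0 = -1.39 * 1.41^0 = -1.39
i=1: S_1 = -1.39 * 1.41^1 ≈ -1.96
i=2: S_2 = -1.39 * 1.41^2 ≈ -2.76
i=3: S_3 = -1.39 * 1.41^3 ≈ -3.9
i=4: S_4 = -1.39 * 1.41^4 ≈ -5.49
The first 5 terms are: [-1.39, -1.96, -2.76, -3.9, -5.49]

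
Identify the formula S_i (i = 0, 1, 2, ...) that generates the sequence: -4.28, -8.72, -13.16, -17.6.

Check differences: -8.72 - -4.28 = -4.44
-13.16 - -8.72 = -4.44
Common difference d = -4.44.
First term a = -4.28.
Formula: S_i = -4.28 - 4.44*i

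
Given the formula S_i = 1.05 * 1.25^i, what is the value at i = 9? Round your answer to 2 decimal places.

S_9 = 1.05 * 1.25^9 ≈ 1.05 * 7.4506 ≈ 7.82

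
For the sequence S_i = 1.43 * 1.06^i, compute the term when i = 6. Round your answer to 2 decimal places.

S_6 = 1.43 * 1.06^6 ≈ 1.43 * 1.4185 ≈ 2.03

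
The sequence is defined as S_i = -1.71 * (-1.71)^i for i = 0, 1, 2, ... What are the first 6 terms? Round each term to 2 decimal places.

This is a geometric sequence.
i=0: S_0 = -1.71 * (-1.71)^0 = -1.71
i=1: S_1 = -1.71 * (-1.71)^1 ≈ 2.92
i=2: S_2 = -1.71 * (-1.71)^2 ≈ -5.0
i=3: S_3 = -1.71 * (-1.71)^3 ≈ 8.55
i=4: S_4 = -1.71 * (-1.71)^4 ≈ -14.62
i=5: S_5 = -1.71 * (-1.71)^5 ≈ 25.0
The first 6 terms are: [-1.71, 2.92, -5.0, 8.55, -14.62, 25.0]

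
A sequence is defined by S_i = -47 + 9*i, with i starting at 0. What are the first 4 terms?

This is an arithmetic sequence.
i=0: S_0 = -47 + 9*0 = -47
i=1: S_1 = -47 + 9*1 = -38
i=2: S_2 = -47 + 9*2 = -29
i=3: S_3 = -47 + 9*3 = -20
The first 4 terms are: [-47, -38, -29, -20]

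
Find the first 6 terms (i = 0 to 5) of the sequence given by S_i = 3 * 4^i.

This is a geometric sequence.
i=0: S_0 = 3 * 4^0 = 3
i=1: S_1 = 3 * 4^1 = 12
i=2: S_2 = 3 * 4^2 = 48
i=3: S_3 = 3 * 4^3 = 192
i=4: S_4 = 3 * 4^4 = 768
i=5: S_5 = 3 * 4^5 = 3072
The first 6 terms are: [3, 12, 48, 192, 768, 3072]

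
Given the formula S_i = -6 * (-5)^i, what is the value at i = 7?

S_7 = -6 * (-5)^7 = -6 * -78125 = 468750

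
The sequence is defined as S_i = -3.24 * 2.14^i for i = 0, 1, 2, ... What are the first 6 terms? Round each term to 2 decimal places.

This is a geometric sequence.
i=0: S_0 = -3.24 * 2.14^0 = -3.24
i=1: S_1 = -3.24 * 2.14^1 ≈ -6.93
i=2: S_2 = -3.24 * 2.14^2 ≈ -14.84
i=3: S_3 = -3.24 * 2.14^3 ≈ -31.75
i=4: S_4 = -3.24 * 2.14^4 ≈ -67.95
i=5: S_5 = -3.24 * 2.14^5 ≈ -145.42
The first 6 terms are: [-3.24, -6.93, -14.84, -31.75, -67.95, -145.42]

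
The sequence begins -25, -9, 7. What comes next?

Differences: -9 - -25 = 16
This is an arithmetic sequence with common difference d = 16.
Next term = 7 + 16 = 23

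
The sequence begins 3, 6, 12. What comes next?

Ratios: 6 / 3 = 2.0
This is a geometric sequence with common ratio r = 2.
Next term = 12 * 2 = 24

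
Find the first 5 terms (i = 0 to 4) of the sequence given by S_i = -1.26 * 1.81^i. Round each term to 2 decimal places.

This is a geometric sequence.
i=0: S_0 = -1.26 * 1.81^0 = -1.26
i=1: S_1 = -1.26 * 1.81^1 ≈ -2.28
i=2: S_2 = -1.26 * 1.81^2 ≈ -4.13
i=3: S_3 = -1.26 * 1.81^3 ≈ -7.47
i=4: S_4 = -1.26 * 1.81^4 ≈ -13.52
The first 5 terms are: [-1.26, -2.28, -4.13, -7.47, -13.52]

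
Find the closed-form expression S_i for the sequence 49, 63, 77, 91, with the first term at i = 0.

Check differences: 63 - 49 = 14
77 - 63 = 14
Common difference d = 14.
First term a = 49.
Formula: S_i = 49 + 14*i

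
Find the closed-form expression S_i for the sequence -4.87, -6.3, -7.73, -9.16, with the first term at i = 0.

Check differences: -6.3 - -4.87 = -1.43
-7.73 - -6.3 = -1.43
Common difference d = -1.43.
First term a = -4.87.
Formula: S_i = -4.87 - 1.43*i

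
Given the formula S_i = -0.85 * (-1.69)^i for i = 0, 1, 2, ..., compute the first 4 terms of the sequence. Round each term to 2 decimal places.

This is a geometric sequence.
i=0: S_0 = -0.85 * (-1.69)^0 = -0.85
i=1: S_1 = -0.85 * (-1.69)^1 ≈ 1.44
i=2: S_2 = -0.85 * (-1.69)^2 ≈ -2.43
i=3: S_3 = -0.85 * (-1.69)^3 ≈ 4.1
The first 4 terms are: [-0.85, 1.44, -2.43, 4.1]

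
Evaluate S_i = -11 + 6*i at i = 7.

S_7 = -11 + 6*7 = -11 + 42 = 31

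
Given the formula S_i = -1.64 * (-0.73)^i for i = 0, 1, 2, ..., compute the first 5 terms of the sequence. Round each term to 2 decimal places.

This is a geometric sequence.
i=0: S_0 = -1.64 * (-0.73)^0 = -1.64
i=1: S_1 = -1.64 * (-0.73)^1 ≈ 1.2
i=2: S_2 = -1.64 * (-0.73)^2 ≈ -0.87
i=3: S_3 = -1.64 * (-0.73)^3 ≈ 0.64
i=4: S_4 = -1.64 * (-0.73)^4 ≈ -0.47
The first 5 terms are: [-1.64, 1.2, -0.87, 0.64, -0.47]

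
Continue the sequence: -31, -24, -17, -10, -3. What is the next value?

Differences: -24 - -31 = 7
This is an arithmetic sequence with common difference d = 7.
Next term = -3 + 7 = 4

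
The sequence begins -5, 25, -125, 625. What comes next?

Ratios: 25 / -5 = -5.0
This is a geometric sequence with common ratio r = -5.
Next term = 625 * -5 = -3125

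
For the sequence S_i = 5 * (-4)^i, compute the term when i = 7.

S_7 = 5 * (-4)^7 = 5 * -16384 = -81920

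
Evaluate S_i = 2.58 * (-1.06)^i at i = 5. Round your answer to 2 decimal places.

S_5 = 2.58 * (-1.06)^5 ≈ 2.58 * -1.3382 ≈ -3.45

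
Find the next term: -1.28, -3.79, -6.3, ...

Differences: -3.79 - -1.28 = -2.51
This is an arithmetic sequence with common difference d = -2.51.
Next term = -6.3 + -2.51 = -8.81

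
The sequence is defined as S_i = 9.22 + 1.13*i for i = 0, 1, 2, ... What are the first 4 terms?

This is an arithmetic sequence.
i=0: S_0 = 9.22 + 1.13*0 = 9.22
i=1: S_1 = 9.22 + 1.13*1 = 10.35
i=2: S_2 = 9.22 + 1.13*2 = 11.48
i=3: S_3 = 9.22 + 1.13*3 = 12.61
The first 4 terms are: [9.22, 10.35, 11.48, 12.61]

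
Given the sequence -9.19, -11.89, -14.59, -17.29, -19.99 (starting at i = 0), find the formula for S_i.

Check differences: -11.89 - -9.19 = -2.7
-14.59 - -11.89 = -2.7
Common difference d = -2.7.
First term a = -9.19.
Formula: S_i = -9.19 - 2.70*i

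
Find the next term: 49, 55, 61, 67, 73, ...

Differences: 55 - 49 = 6
This is an arithmetic sequence with common difference d = 6.
Next term = 73 + 6 = 79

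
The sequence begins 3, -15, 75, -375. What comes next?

Ratios: -15 / 3 = -5.0
This is a geometric sequence with common ratio r = -5.
Next term = -375 * -5 = 1875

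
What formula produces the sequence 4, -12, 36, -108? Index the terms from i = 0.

Check ratios: -12 / 4 = -3.0
Common ratio r = -3.
First term a = 4.
Formula: S_i = 4 * (-3)^i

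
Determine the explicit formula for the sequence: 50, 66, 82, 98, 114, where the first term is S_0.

Check differences: 66 - 50 = 16
82 - 66 = 16
Common difference d = 16.
First term a = 50.
Formula: S_i = 50 + 16*i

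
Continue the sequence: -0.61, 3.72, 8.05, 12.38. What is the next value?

Differences: 3.72 - -0.61 = 4.33
This is an arithmetic sequence with common difference d = 4.33.
Next term = 12.38 + 4.33 = 16.71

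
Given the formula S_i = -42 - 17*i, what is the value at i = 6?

S_6 = -42 + -17*6 = -42 + -102 = -144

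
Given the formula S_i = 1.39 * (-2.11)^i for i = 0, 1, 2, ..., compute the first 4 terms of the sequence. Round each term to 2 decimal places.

This is a geometric sequence.
i=0: S_0 = 1.39 * (-2.11)^0 = 1.39
i=1: S_1 = 1.39 * (-2.11)^1 ≈ -2.93
i=2: S_2 = 1.39 * (-2.11)^2 ≈ 6.19
i=3: S_3 = 1.39 * (-2.11)^3 ≈ -13.06
The first 4 terms are: [1.39, -2.93, 6.19, -13.06]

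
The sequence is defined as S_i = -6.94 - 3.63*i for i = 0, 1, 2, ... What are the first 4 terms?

This is an arithmetic sequence.
i=0: S_0 = -6.94 + -3.63*0 = -6.94
i=1: S_1 = -6.94 + -3.63*1 = -10.57
i=2: S_2 = -6.94 + -3.63*2 = -14.2
i=3: S_3 = -6.94 + -3.63*3 = -17.83
The first 4 terms are: [-6.94, -10.57, -14.2, -17.83]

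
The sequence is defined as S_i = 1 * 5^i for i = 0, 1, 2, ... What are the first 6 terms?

This is a geometric sequence.
i=0: S_0 = 1 * 5^0 = 1
i=1: S_1 = 1 * 5^1 = 5
i=2: S_2 = 1 * 5^2 = 25
i=3: S_3 = 1 * 5^3 = 125
i=4: S_4 = 1 * 5^4 = 625
i=5: S_5 = 1 * 5^5 = 3125
The first 6 terms are: [1, 5, 25, 125, 625, 3125]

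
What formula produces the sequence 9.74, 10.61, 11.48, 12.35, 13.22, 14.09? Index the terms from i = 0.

Check differences: 10.61 - 9.74 = 0.87
11.48 - 10.61 = 0.87
Common difference d = 0.87.
First term a = 9.74.
Formula: S_i = 9.74 + 0.87*i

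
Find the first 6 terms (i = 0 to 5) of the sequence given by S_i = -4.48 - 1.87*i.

This is an arithmetic sequence.
i=0: S_0 = -4.48 + -1.87*0 = -4.48
i=1: S_1 = -4.48 + -1.87*1 = -6.35
i=2: S_2 = -4.48 + -1.87*2 = -8.22
i=3: S_3 = -4.48 + -1.87*3 = -10.09
i=4: S_4 = -4.48 + -1.87*4 = -11.96
i=5: S_5 = -4.48 + -1.87*5 = -13.83
The first 6 terms are: [-4.48, -6.35, -8.22, -10.09, -11.96, -13.83]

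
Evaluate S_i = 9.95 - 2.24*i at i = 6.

S_6 = 9.95 + -2.24*6 = 9.95 + -13.44 = -3.49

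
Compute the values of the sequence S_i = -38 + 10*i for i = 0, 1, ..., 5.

This is an arithmetic sequence.
i=0: S_0 = -38 + 10*0 = -38
i=1: S_1 = -38 + 10*1 = -28
i=2: S_2 = -38 + 10*2 = -18
i=3: S_3 = -38 + 10*3 = -8
i=4: S_4 = -38 + 10*4 = 2
i=5: S_5 = -38 + 10*5 = 12
The first 6 terms are: [-38, -28, -18, -8, 2, 12]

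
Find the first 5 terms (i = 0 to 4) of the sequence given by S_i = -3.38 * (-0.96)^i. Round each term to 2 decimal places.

This is a geometric sequence.
i=0: S_0 = -3.38 * (-0.96)^0 = -3.38
i=1: S_1 = -3.38 * (-0.96)^1 ≈ 3.24
i=2: S_2 = -3.38 * (-0.96)^2 ≈ -3.12
i=3: S_3 = -3.38 * (-0.96)^3 ≈ 2.99
i=4: S_4 = -3.38 * (-0.96)^4 ≈ -2.87
The first 5 terms are: [-3.38, 3.24, -3.12, 2.99, -2.87]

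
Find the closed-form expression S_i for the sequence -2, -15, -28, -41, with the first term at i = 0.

Check differences: -15 - -2 = -13
-28 - -15 = -13
Common difference d = -13.
First term a = -2.
Formula: S_i = -2 - 13*i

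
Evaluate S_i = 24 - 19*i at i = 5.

S_5 = 24 + -19*5 = 24 + -95 = -71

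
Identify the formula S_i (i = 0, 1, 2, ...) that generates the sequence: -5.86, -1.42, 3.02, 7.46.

Check differences: -1.42 - -5.86 = 4.44
3.02 - -1.42 = 4.44
Common difference d = 4.44.
First term a = -5.86.
Formula: S_i = -5.86 + 4.44*i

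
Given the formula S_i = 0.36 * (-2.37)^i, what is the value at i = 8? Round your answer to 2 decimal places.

S_8 = 0.36 * (-2.37)^8 ≈ 0.36 * 995.3751 ≈ 358.34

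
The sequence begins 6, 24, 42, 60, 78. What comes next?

Differences: 24 - 6 = 18
This is an arithmetic sequence with common difference d = 18.
Next term = 78 + 18 = 96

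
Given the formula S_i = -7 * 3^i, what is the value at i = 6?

S_6 = -7 * 3^6 = -7 * 729 = -5103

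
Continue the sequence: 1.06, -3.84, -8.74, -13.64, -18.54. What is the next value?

Differences: -3.84 - 1.06 = -4.9
This is an arithmetic sequence with common difference d = -4.9.
Next term = -18.54 + -4.9 = -23.44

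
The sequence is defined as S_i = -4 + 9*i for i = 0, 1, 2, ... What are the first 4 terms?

This is an arithmetic sequence.
i=0: S_0 = -4 + 9*0 = -4
i=1: S_1 = -4 + 9*1 = 5
i=2: S_2 = -4 + 9*2 = 14
i=3: S_3 = -4 + 9*3 = 23
The first 4 terms are: [-4, 5, 14, 23]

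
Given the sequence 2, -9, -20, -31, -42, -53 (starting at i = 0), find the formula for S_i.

Check differences: -9 - 2 = -11
-20 - -9 = -11
Common difference d = -11.
First term a = 2.
Formula: S_i = 2 - 11*i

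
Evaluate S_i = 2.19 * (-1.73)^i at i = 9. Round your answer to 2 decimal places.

S_9 = 2.19 * (-1.73)^9 ≈ 2.19 * -138.8081 ≈ -303.99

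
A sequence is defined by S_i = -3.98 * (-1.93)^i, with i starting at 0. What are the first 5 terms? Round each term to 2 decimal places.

This is a geometric sequence.
i=0: S_0 = -3.98 * (-1.93)^0 = -3.98
i=1: S_1 = -3.98 * (-1.93)^1 ≈ 7.68
i=2: S_2 = -3.98 * (-1.93)^2 ≈ -14.83
i=3: S_3 = -3.98 * (-1.93)^3 ≈ 28.61
i=4: S_4 = -3.98 * (-1.93)^4 ≈ -55.22
The first 5 terms are: [-3.98, 7.68, -14.83, 28.61, -55.22]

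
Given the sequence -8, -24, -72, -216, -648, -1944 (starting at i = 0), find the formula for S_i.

Check ratios: -24 / -8 = 3.0
Common ratio r = 3.
First term a = -8.
Formula: S_i = -8 * 3^i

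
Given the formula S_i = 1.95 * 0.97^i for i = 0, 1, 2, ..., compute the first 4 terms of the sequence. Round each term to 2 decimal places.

This is a geometric sequence.
i=0: S_0 = 1.95 * 0.97^0 = 1.95
i=1: S_1 = 1.95 * 0.97^1 ≈ 1.89
i=2: S_2 = 1.95 * 0.97^2 ≈ 1.83
i=3: S_3 = 1.95 * 0.97^3 ≈ 1.78
The first 4 terms are: [1.95, 1.89, 1.83, 1.78]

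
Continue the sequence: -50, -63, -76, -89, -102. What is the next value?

Differences: -63 - -50 = -13
This is an arithmetic sequence with common difference d = -13.
Next term = -102 + -13 = -115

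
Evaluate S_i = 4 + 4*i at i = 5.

S_5 = 4 + 4*5 = 4 + 20 = 24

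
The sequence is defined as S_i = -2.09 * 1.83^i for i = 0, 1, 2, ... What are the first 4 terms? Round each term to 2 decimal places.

This is a geometric sequence.
i=0: S_0 = -2.09 * 1.83^0 = -2.09
i=1: S_1 = -2.09 * 1.83^1 ≈ -3.82
i=2: S_2 = -2.09 * 1.83^2 ≈ -7.0
i=3: S_3 = -2.09 * 1.83^3 ≈ -12.81
The first 4 terms are: [-2.09, -3.82, -7.0, -12.81]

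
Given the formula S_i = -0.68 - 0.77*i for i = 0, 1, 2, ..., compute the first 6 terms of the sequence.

This is an arithmetic sequence.
i=0: S_0 = -0.68 + -0.77*0 = -0.68
i=1: S_1 = -0.68 + -0.77*1 = -1.45
i=2: S_2 = -0.68 + -0.77*2 = -2.22
i=3: S_3 = -0.68 + -0.77*3 = -2.99
i=4: S_4 = -0.68 + -0.77*4 = -3.76
i=5: S_5 = -0.68 + -0.77*5 = -4.53
The first 6 terms are: [-0.68, -1.45, -2.22, -2.99, -3.76, -4.53]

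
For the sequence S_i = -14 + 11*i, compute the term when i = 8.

S_8 = -14 + 11*8 = -14 + 88 = 74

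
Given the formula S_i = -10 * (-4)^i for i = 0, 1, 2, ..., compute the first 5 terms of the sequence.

This is a geometric sequence.
i=0: S_0 = -10 * (-4)^0 = -10
i=1: S_1 = -10 * (-4)^1 = 40
i=2: S_2 = -10 * (-4)^2 = -160
i=3: S_3 = -10 * (-4)^3 = 640
i=4: S_4 = -10 * (-4)^4 = -2560
The first 5 terms are: [-10, 40, -160, 640, -2560]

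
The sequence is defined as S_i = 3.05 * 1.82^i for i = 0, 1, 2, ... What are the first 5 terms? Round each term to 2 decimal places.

This is a geometric sequence.
i=0: S_0 = 3.05 * 1.82^0 = 3.05
i=1: S_1 = 3.05 * 1.82^1 ≈ 5.55
i=2: S_2 = 3.05 * 1.82^2 ≈ 10.1
i=3: S_3 = 3.05 * 1.82^3 ≈ 18.39
i=4: S_4 = 3.05 * 1.82^4 ≈ 33.46
The first 5 terms are: [3.05, 5.55, 10.1, 18.39, 33.46]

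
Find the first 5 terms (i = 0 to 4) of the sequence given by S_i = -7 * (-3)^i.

This is a geometric sequence.
i=0: S_0 = -7 * (-3)^0 = -7
i=1: S_1 = -7 * (-3)^1 = 21
i=2: S_2 = -7 * (-3)^2 = -63
i=3: S_3 = -7 * (-3)^3 = 189
i=4: S_4 = -7 * (-3)^4 = -567
The first 5 terms are: [-7, 21, -63, 189, -567]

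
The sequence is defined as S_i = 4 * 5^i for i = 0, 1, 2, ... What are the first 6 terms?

This is a geometric sequence.
i=0: S_0 = 4 * 5^0 = 4
i=1: S_1 = 4 * 5^1 = 20
i=2: S_2 = 4 * 5^2 = 100
i=3: S_3 = 4 * 5^3 = 500
i=4: S_4 = 4 * 5^4 = 2500
i=5: S_5 = 4 * 5^5 = 12500
The first 6 terms are: [4, 20, 100, 500, 2500, 12500]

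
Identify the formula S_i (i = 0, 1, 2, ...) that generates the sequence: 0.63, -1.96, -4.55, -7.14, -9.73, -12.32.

Check differences: -1.96 - 0.63 = -2.59
-4.55 - -1.96 = -2.59
Common difference d = -2.59.
First term a = 0.63.
Formula: S_i = 0.63 - 2.59*i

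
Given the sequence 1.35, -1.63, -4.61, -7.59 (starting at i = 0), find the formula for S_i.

Check differences: -1.63 - 1.35 = -2.98
-4.61 - -1.63 = -2.98
Common difference d = -2.98.
First term a = 1.35.
Formula: S_i = 1.35 - 2.98*i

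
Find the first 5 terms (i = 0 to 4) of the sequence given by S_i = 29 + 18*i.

This is an arithmetic sequence.
i=0: S_0 = 29 + 18*0 = 29
i=1: S_1 = 29 + 18*1 = 47
i=2: S_2 = 29 + 18*2 = 65
i=3: S_3 = 29 + 18*3 = 83
i=4: S_4 = 29 + 18*4 = 101
The first 5 terms are: [29, 47, 65, 83, 101]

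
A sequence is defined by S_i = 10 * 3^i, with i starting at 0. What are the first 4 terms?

This is a geometric sequence.
i=0: S_0 = 10 * 3^0 = 10
i=1: S_1 = 10 * 3^1 = 30
i=2: S_2 = 10 * 3^2 = 90
i=3: S_3 = 10 * 3^3 = 270
The first 4 terms are: [10, 30, 90, 270]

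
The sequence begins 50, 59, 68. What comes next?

Differences: 59 - 50 = 9
This is an arithmetic sequence with common difference d = 9.
Next term = 68 + 9 = 77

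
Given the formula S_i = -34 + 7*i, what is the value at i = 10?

S_10 = -34 + 7*10 = -34 + 70 = 36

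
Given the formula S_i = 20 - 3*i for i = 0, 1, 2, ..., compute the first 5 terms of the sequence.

This is an arithmetic sequence.
i=0: S_0 = 20 + -3*0 = 20
i=1: S_1 = 20 + -3*1 = 17
i=2: S_2 = 20 + -3*2 = 14
i=3: S_3 = 20 + -3*3 = 11
i=4: S_4 = 20 + -3*4 = 8
The first 5 terms are: [20, 17, 14, 11, 8]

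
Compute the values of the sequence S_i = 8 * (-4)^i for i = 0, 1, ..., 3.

This is a geometric sequence.
i=0: S_0 = 8 * (-4)^0 = 8
i=1: S_1 = 8 * (-4)^1 = -32
i=2: S_2 = 8 * (-4)^2 = 128
i=3: S_3 = 8 * (-4)^3 = -512
The first 4 terms are: [8, -32, 128, -512]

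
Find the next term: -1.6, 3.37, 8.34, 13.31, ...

Differences: 3.37 - -1.6 = 4.97
This is an arithmetic sequence with common difference d = 4.97.
Next term = 13.31 + 4.97 = 18.28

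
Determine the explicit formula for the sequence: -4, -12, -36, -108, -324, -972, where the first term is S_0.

Check ratios: -12 / -4 = 3.0
Common ratio r = 3.
First term a = -4.
Formula: S_i = -4 * 3^i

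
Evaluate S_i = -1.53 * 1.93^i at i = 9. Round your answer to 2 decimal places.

S_9 = -1.53 * 1.93^9 ≈ -1.53 * 371.5487 ≈ -568.47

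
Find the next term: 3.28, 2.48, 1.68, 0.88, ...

Differences: 2.48 - 3.28 = -0.8
This is an arithmetic sequence with common difference d = -0.8.
Next term = 0.88 + -0.8 = 0.08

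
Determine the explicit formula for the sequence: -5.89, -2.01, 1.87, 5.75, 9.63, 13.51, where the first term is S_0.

Check differences: -2.01 - -5.89 = 3.88
1.87 - -2.01 = 3.88
Common difference d = 3.88.
First term a = -5.89.
Formula: S_i = -5.89 + 3.88*i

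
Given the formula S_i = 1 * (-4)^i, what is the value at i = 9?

S_9 = 1 * (-4)^9 = 1 * -262144 = -262144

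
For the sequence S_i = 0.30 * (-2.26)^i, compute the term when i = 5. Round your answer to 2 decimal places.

S_5 = 0.3 * (-2.26)^5 ≈ 0.3 * -58.9579 ≈ -17.69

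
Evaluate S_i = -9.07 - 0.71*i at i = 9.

S_9 = -9.07 + -0.71*9 = -9.07 + -6.39 = -15.46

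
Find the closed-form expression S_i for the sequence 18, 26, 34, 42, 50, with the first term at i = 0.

Check differences: 26 - 18 = 8
34 - 26 = 8
Common difference d = 8.
First term a = 18.
Formula: S_i = 18 + 8*i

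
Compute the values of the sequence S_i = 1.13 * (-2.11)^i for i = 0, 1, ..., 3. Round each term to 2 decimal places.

This is a geometric sequence.
i=0: S_0 = 1.13 * (-2.11)^0 = 1.13
i=1: S_1 = 1.13 * (-2.11)^1 ≈ -2.38
i=2: S_2 = 1.13 * (-2.11)^2 ≈ 5.03
i=3: S_3 = 1.13 * (-2.11)^3 ≈ -10.62
The first 4 terms are: [1.13, -2.38, 5.03, -10.62]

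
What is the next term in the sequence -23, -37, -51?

Differences: -37 - -23 = -14
This is an arithmetic sequence with common difference d = -14.
Next term = -51 + -14 = -65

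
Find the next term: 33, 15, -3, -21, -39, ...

Differences: 15 - 33 = -18
This is an arithmetic sequence with common difference d = -18.
Next term = -39 + -18 = -57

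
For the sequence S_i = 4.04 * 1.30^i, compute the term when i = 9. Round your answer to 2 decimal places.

S_9 = 4.04 * 1.3^9 ≈ 4.04 * 10.6045 ≈ 42.84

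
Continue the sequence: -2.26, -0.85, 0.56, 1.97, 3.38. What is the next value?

Differences: -0.85 - -2.26 = 1.41
This is an arithmetic sequence with common difference d = 1.41.
Next term = 3.38 + 1.41 = 4.79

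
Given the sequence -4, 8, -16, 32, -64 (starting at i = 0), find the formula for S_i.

Check ratios: 8 / -4 = -2.0
Common ratio r = -2.
First term a = -4.
Formula: S_i = -4 * (-2)^i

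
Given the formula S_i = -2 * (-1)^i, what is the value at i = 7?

S_7 = -2 * (-1)^7 = -2 * -1 = 2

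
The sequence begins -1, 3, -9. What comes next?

Ratios: 3 / -1 = -3.0
This is a geometric sequence with common ratio r = -3.
Next term = -9 * -3 = 27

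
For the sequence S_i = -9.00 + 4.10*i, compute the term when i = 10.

S_10 = -9.0 + 4.1*10 = -9.0 + 41.0 = 32.0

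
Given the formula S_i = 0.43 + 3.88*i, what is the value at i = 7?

S_7 = 0.43 + 3.88*7 = 0.43 + 27.16 = 27.59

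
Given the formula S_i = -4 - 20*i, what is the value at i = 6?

S_6 = -4 + -20*6 = -4 + -120 = -124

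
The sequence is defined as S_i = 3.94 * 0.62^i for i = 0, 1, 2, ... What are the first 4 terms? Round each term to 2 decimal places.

This is a geometric sequence.
i=0: S_0 = 3.94 * 0.62^0 = 3.94
i=1: S_1 = 3.94 * 0.62^1 ≈ 2.44
i=2: S_2 = 3.94 * 0.62^2 ≈ 1.51
i=3: S_3 = 3.94 * 0.62^3 ≈ 0.94
The first 4 terms are: [3.94, 2.44, 1.51, 0.94]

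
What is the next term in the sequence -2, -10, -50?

Ratios: -10 / -2 = 5.0
This is a geometric sequence with common ratio r = 5.
Next term = -50 * 5 = -250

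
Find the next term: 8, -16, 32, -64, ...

Ratios: -16 / 8 = -2.0
This is a geometric sequence with common ratio r = -2.
Next term = -64 * -2 = 128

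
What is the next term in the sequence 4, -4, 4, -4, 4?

Ratios: -4 / 4 = -1.0
This is a geometric sequence with common ratio r = -1.
Next term = 4 * -1 = -4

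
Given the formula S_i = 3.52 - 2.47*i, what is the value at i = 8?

S_8 = 3.52 + -2.47*8 = 3.52 + -19.76 = -16.24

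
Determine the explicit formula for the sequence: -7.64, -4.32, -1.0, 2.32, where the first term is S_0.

Check differences: -4.32 - -7.64 = 3.32
-1.0 - -4.32 = 3.32
Common difference d = 3.32.
First term a = -7.64.
Formula: S_i = -7.64 + 3.32*i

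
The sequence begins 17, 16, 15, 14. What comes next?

Differences: 16 - 17 = -1
This is an arithmetic sequence with common difference d = -1.
Next term = 14 + -1 = 13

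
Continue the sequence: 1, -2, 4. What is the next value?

Ratios: -2 / 1 = -2.0
This is a geometric sequence with common ratio r = -2.
Next term = 4 * -2 = -8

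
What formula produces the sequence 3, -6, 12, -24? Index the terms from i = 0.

Check ratios: -6 / 3 = -2.0
Common ratio r = -2.
First term a = 3.
Formula: S_i = 3 * (-2)^i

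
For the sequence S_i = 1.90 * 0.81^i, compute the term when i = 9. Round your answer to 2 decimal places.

S_9 = 1.9 * 0.81^9 ≈ 1.9 * 0.1501 ≈ 0.29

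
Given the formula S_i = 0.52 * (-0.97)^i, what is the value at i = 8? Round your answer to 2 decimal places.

S_8 = 0.52 * (-0.97)^8 ≈ 0.52 * 0.7837 ≈ 0.41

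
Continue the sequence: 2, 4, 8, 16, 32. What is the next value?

Ratios: 4 / 2 = 2.0
This is a geometric sequence with common ratio r = 2.
Next term = 32 * 2 = 64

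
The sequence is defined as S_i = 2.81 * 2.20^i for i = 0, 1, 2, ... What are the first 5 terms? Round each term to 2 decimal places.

This is a geometric sequence.
i=0: S_0 = 2.81 * 2.2^0 = 2.81
i=1: S_1 = 2.81 * 2.2^1 ≈ 6.18
i=2: S_2 = 2.81 * 2.2^2 ≈ 13.6
i=3: S_3 = 2.81 * 2.2^3 ≈ 29.92
i=4: S_4 = 2.81 * 2.2^4 ≈ 65.83
The first 5 terms are: [2.81, 6.18, 13.6, 29.92, 65.83]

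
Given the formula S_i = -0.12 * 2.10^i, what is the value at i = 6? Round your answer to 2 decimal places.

S_6 = -0.12 * 2.1^6 ≈ -0.12 * 85.7661 ≈ -10.29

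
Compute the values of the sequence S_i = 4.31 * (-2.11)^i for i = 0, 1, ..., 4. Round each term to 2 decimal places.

This is a geometric sequence.
i=0: S_0 = 4.31 * (-2.11)^0 = 4.31
i=1: S_1 = 4.31 * (-2.11)^1 ≈ -9.09
i=2: S_2 = 4.31 * (-2.11)^2 ≈ 19.19
i=3: S_3 = 4.31 * (-2.11)^3 ≈ -40.49
i=4: S_4 = 4.31 * (-2.11)^4 ≈ 85.43
The first 5 terms are: [4.31, -9.09, 19.19, -40.49, 85.43]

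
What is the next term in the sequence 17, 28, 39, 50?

Differences: 28 - 17 = 11
This is an arithmetic sequence with common difference d = 11.
Next term = 50 + 11 = 61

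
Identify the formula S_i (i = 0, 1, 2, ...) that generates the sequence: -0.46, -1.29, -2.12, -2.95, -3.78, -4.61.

Check differences: -1.29 - -0.46 = -0.83
-2.12 - -1.29 = -0.83
Common difference d = -0.83.
First term a = -0.46.
Formula: S_i = -0.46 - 0.83*i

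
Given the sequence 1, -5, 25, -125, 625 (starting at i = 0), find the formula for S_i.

Check ratios: -5 / 1 = -5.0
Common ratio r = -5.
First term a = 1.
Formula: S_i = 1 * (-5)^i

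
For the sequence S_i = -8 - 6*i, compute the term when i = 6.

S_6 = -8 + -6*6 = -8 + -36 = -44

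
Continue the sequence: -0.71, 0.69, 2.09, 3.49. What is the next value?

Differences: 0.69 - -0.71 = 1.4
This is an arithmetic sequence with common difference d = 1.4.
Next term = 3.49 + 1.4 = 4.89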